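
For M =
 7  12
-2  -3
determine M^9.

[[59047, 118092], [-19682, -39363]]

tr M = 4 and det M = 3, so the characteristic polynomial is λ² − (4)λ + (3) with roots 3 and 1.
Eigenvectors give P = [[3, 2], [-1, -1]] with P⁻¹ = [[1, 2], [-1, -3]], and M = P·diag(3, 1)·P⁻¹.
Then M^9 = P·diag(19683, 1)·P⁻¹ = [[59049, 2], [-19683, -1]] · [[1, 2], [-1, -3]] = [[59047, 118092], [-19682, -39363]].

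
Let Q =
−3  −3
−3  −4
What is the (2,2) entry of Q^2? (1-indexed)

25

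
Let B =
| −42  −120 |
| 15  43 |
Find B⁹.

[[−162072, −484680], [60585, 181243]]

tr B = 1 and det B = −6, so the characteristic polynomial is λ² − (1)λ + (−6) with roots 3 and −2.
Eigenvectors give P = [[−8, −3], [3, 1]] with P⁻¹ = [[1, 3], [−3, −8]], and B = P·diag(3, −2)·P⁻¹.
Then B⁹ = P·diag(19683, −512)·P⁻¹ = [[−157464, 1536], [59049, −512]] · [[1, 3], [−3, −8]] = [[−162072, −484680], [60585, 181243]].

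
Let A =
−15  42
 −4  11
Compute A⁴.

tr A = −4 and det A = 3, so the characteristic polynomial is λ² − (−4)λ + (3) with roots −3 and −1.
Eigenvectors give P = [[7, 3], [2, 1]] with P⁻¹ = [[1, −3], [−2, 7]], and A = P·diag(−3, −1)·P⁻¹.
Then A⁴ = P·diag(81, 1)·P⁻¹ = [[567, 3], [162, 1]] · [[1, −3], [−2, 7]] = [[561, −1680], [160, −479]].

[[561, −1680], [160, −479]]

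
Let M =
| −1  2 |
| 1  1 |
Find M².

[[3, 0], [0, 3]]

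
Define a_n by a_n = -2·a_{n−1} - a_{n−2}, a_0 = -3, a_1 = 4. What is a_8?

-11

With companion matrix T = [[-2, -1], [1, 0]], [a_n, a_{n−1}]ᵀ = T·[a_{n−1}, a_{n−2}]ᵀ, so [a_8, a_7]ᵀ = T⁷·[a_1, a_0]ᵀ.
T⁷ = [[-8, -7], [7, 6]], giving [a_8, a_7]ᵀ = [[-11], [10]].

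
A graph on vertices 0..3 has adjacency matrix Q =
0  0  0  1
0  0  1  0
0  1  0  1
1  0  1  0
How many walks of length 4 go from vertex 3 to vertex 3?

5

The number of length-4 walks from vertex 3 to vertex 3 is entry (3,3) of Q⁴, where Q is the adjacency matrix.
Q² = [[1, 0, 1, 0], [0, 1, 0, 1], [1, 0, 2, 0], [0, 1, 0, 2]]
Q³ = [[0, 1, 0, 2], [1, 0, 2, 0], [0, 2, 0, 3], [2, 0, 3, 0]]
Q⁴ = [[2, 0, 3, 0], [0, 2, 0, 3], [3, 0, 5, 0], [0, 3, 0, 5]]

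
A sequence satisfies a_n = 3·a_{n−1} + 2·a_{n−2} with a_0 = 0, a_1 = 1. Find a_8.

With companion matrix T = [[3, 2], [1, 0]], [a_n, a_{n−1}]ᵀ = T·[a_{n−1}, a_{n−2}]ᵀ, so [a_8, a_7]ᵀ = T⁷·[a_1, a_0]ᵀ.
T⁷ = [[6279, 3526], [1763, 990]], giving [a_8, a_7]ᵀ = [[6279], [1763]].

6279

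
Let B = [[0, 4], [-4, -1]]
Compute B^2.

[[-16, -4], [4, -15]]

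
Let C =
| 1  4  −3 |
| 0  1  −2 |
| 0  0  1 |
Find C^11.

[[1, 44, −473], [0, 1, −22], [0, 0, 1]]

C = I + N where N = [[0, 4, −3], [0, 0, −2], [0, 0, 0]] is strictly upper-triangular, so N^3 = 0.
(I + N)^11 = I + 11·N + 55·N^2 = [[1, 44, −473], [0, 1, −22], [0, 0, 1]].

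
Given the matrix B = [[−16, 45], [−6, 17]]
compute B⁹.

[[−2566, 7695], [−1026, 3077]]

tr B = 1 and det B = −2, so the characteristic polynomial is λ² − (1)λ + (−2) with roots 2 and −1.
Eigenvectors give P = [[5, −3], [2, −1]] with P⁻¹ = [[−1, 3], [−2, 5]], and B = P·diag(2, −1)·P⁻¹.
Then B⁹ = P·diag(512, −1)·P⁻¹ = [[2560, 3], [1024, 1]] · [[−1, 3], [−2, 5]] = [[−2566, 7695], [−1026, 3077]].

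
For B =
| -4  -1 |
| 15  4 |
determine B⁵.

[[-4, -1], [15, 4]]

B² = I (check: tr B = 0 and det B = -1), so B⁵ = B since 5 is odd.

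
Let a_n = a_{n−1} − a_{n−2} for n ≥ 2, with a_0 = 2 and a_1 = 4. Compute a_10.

With companion matrix B = [[1, −1], [1, 0]], [a_n, a_{n−1}]ᵀ = B·[a_{n−1}, a_{n−2}]ᵀ, so [a_10, a_9]ᵀ = B^9·[a_1, a_0]ᵀ.
B^9 = [[−1, 0], [0, −1]], giving [a_10, a_9]ᵀ = [[−4], [−2]].

−4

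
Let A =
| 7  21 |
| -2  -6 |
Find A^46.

[[7, 21], [-2, -6]]

A² = A (a projection; rank 1, trace 1), so A^46 = A.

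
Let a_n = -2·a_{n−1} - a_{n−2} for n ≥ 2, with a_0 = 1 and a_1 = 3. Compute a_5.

With companion matrix B = [[-2, -1], [1, 0]], [a_n, a_{n−1}]ᵀ = B·[a_{n−1}, a_{n−2}]ᵀ, so [a_5, a_4]ᵀ = B⁴·[a_1, a_0]ᵀ.
B⁴ = [[5, 4], [-4, -3]], giving [a_5, a_4]ᵀ = [[19], [-15]].

19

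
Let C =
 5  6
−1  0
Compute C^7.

tr C = 5 and det C = 6, so the characteristic polynomial is λ² − (5)λ + (6) with roots 3 and 2.
Eigenvectors give P = [[−3, −2], [1, 1]] with P⁻¹ = [[−1, −2], [1, 3]], and C = P·diag(3, 2)·P⁻¹.
Then C^7 = P·diag(2187, 128)·P⁻¹ = [[−6561, −256], [2187, 128]] · [[−1, −2], [1, 3]] = [[6305, 12354], [−2059, −3990]].

[[6305, 12354], [−2059, −3990]]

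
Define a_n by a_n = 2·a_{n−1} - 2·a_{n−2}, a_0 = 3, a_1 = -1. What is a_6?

32

With companion matrix A = [[2, -2], [1, 0]], [a_n, a_{n−1}]ᵀ = A·[a_{n−1}, a_{n−2}]ᵀ, so [a_6, a_5]ᵀ = A^5·[a_1, a_0]ᵀ.
A^5 = [[-8, 8], [-4, 0]], giving [a_6, a_5]ᵀ = [[32], [4]].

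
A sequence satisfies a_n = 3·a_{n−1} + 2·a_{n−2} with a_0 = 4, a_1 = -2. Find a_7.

434

With companion matrix M = [[3, 2], [1, 0]], [a_n, a_{n−1}]ᵀ = M·[a_{n−1}, a_{n−2}]ᵀ, so [a_7, a_6]ᵀ = M⁶·[a_1, a_0]ᵀ.
M⁶ = [[1763, 990], [495, 278]], giving [a_7, a_6]ᵀ = [[434], [122]].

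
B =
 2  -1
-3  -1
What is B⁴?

[[52, -11], [-33, 19]]

B² = [[7, -1], [-3, 4]]
B³ = [[17, -6], [-18, -1]]
B⁴ = [[52, -11], [-33, 19]]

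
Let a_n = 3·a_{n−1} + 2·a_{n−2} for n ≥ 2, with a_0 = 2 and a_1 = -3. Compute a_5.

With companion matrix B = [[3, 2], [1, 0]], [a_n, a_{n−1}]ᵀ = B·[a_{n−1}, a_{n−2}]ᵀ, so [a_5, a_4]ᵀ = B⁴·[a_1, a_0]ᵀ.
B⁴ = [[139, 78], [39, 22]], giving [a_5, a_4]ᵀ = [[-261], [-73]].

-261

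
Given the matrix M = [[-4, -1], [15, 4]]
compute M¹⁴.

M² = I (check: tr M = 0 and det M = -1), so M¹⁴ = I since 14 is even.

[[1, 0], [0, 1]]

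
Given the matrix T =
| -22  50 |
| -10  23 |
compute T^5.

[[-1132, 2750], [-550, 1343]]

tr T = 1 and det T = -6, so the characteristic polynomial is λ² − (1)λ + (-6) with roots -2 and 3.
Eigenvectors give P = [[5, 2], [2, 1]] with P⁻¹ = [[1, -2], [-2, 5]], and T = P·diag(-2, 3)·P⁻¹.
Then T^5 = P·diag(-32, 243)·P⁻¹ = [[-160, 486], [-64, 243]] · [[1, -2], [-2, 5]] = [[-1132, 2750], [-550, 1343]].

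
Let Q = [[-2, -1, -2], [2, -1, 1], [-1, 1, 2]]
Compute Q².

[[4, 1, -1], [-7, 0, -3], [2, 2, 7]]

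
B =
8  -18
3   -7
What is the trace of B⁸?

tr B = 1 and det B = -2, so the characteristic polynomial is λ² − (1)λ + (-2) with roots 2 and -1.
Eigenvectors give P = [[3, -2], [1, -1]] with P⁻¹ = [[1, -2], [1, -3]], and B = P·diag(2, -1)·P⁻¹.
Then B⁸ = P·diag(256, 1)·P⁻¹ = [[768, -2], [256, -1]] · [[1, -2], [1, -3]] = [[766, -1530], [255, -509]].

257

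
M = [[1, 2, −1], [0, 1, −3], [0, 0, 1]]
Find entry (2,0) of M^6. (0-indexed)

M = I + N where N = [[0, 2, −1], [0, 0, −3], [0, 0, 0]] is strictly upper-triangular, so N^3 = 0.
(I + N)^6 = I + 6·N + 15·N^2 = [[1, 12, −96], [0, 1, −18], [0, 0, 1]].

0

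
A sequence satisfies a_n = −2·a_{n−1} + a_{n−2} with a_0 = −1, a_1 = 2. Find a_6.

−169

With companion matrix M = [[−2, 1], [1, 0]], [a_n, a_{n−1}]ᵀ = M·[a_{n−1}, a_{n−2}]ᵀ, so [a_6, a_5]ᵀ = M⁵·[a_1, a_0]ᵀ.
M⁵ = [[−70, 29], [29, −12]], giving [a_6, a_5]ᵀ = [[−169], [70]].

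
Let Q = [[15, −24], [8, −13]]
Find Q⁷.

tr Q = 2 and det Q = −3, so the characteristic polynomial is λ² − (2)λ + (−3) with roots −1 and 3.
Eigenvectors give P = [[−3, 2], [−2, 1]] with P⁻¹ = [[1, −2], [2, −3]], and Q = P·diag(−1, 3)·P⁻¹.
Then Q⁷ = P·diag(−1, 2187)·P⁻¹ = [[3, 4374], [2, 2187]] · [[1, −2], [2, −3]] = [[8751, −13128], [4376, −6565]].

[[8751, −13128], [4376, −6565]]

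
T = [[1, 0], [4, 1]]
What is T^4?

T = I + N where N = [[0, 0], [4, 0]] is strictly lower-triangular, so N^2 = 0.
(I + N)^4 = I + 4·N = [[1, 0], [16, 1]].

[[1, 0], [16, 1]]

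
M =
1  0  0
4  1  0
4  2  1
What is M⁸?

[[1, 0, 0], [32, 1, 0], [256, 16, 1]]

M = I + N where N = [[0, 0, 0], [4, 0, 0], [4, 2, 0]] is strictly lower-triangular, so N³ = 0.
(I + N)⁸ = I + 8·N + 28·N² = [[1, 0, 0], [32, 1, 0], [256, 16, 1]].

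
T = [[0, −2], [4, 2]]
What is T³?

T² = [[−8, −4], [8, −4]]
T³ = [[−16, 8], [−16, −24]]

[[−16, 8], [−16, −24]]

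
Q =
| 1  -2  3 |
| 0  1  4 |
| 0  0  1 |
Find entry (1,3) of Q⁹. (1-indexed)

Q = I + N where N = [[0, -2, 3], [0, 0, 4], [0, 0, 0]] is strictly upper-triangular, so N³ = 0.
(I + N)⁹ = I + 9·N + 36·N² = [[1, -18, -261], [0, 1, 36], [0, 0, 1]].

-261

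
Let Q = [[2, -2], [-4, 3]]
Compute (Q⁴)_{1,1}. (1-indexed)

344

Q² = [[12, -10], [-20, 17]]
Q³ = [[64, -54], [-108, 91]]
Q⁴ = [[344, -290], [-580, 489]]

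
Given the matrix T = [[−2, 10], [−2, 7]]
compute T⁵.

tr T = 5 and det T = 6, so the characteristic polynomial is λ² − (5)λ + (6) with roots 2 and 3.
Eigenvectors give P = [[5, 2], [2, 1]] with P⁻¹ = [[1, −2], [−2, 5]], and T = P·diag(2, 3)·P⁻¹.
Then T⁵ = P·diag(32, 243)·P⁻¹ = [[160, 486], [64, 243]] · [[1, −2], [−2, 5]] = [[−812, 2110], [−422, 1087]].

[[−812, 2110], [−422, 1087]]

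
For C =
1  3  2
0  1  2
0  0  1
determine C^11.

C = I + N where N = [[0, 3, 2], [0, 0, 2], [0, 0, 0]] is strictly upper-triangular, so N^3 = 0.
(I + N)^11 = I + 11·N + 55·N^2 = [[1, 33, 352], [0, 1, 22], [0, 0, 1]].

[[1, 33, 352], [0, 1, 22], [0, 0, 1]]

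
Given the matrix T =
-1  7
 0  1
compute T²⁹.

[[-1, 7], [0, 1]]

T² = I (check: tr T = 0 and det T = -1), so T²⁹ = T since 29 is odd.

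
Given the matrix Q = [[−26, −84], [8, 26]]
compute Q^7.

[[−1664, −5376], [512, 1664]]

tr Q = 0 and det Q = −4, so the characteristic polynomial is λ² − (0)λ + (−4) with roots 2 and −2.
Eigenvectors give P = [[3, 7], [−1, −2]] with P⁻¹ = [[−2, −7], [1, 3]], and Q = P·diag(2, −2)·P⁻¹.
Then Q^7 = P·diag(128, −128)·P⁻¹ = [[384, −896], [−128, 256]] · [[−2, −7], [1, 3]] = [[−1664, −5376], [512, 1664]].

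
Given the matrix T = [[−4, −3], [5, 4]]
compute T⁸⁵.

T² = I (check: tr T = 0 and det T = −1), so T⁸⁵ = T since 85 is odd.

[[−4, −3], [5, 4]]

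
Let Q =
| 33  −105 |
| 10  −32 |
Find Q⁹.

tr Q = 1 and det Q = −6, so the characteristic polynomial is λ² − (1)λ + (−6) with roots 3 and −2.
Eigenvectors give P = [[7, 3], [2, 1]] with P⁻¹ = [[1, −3], [−2, 7]], and Q = P·diag(3, −2)·P⁻¹.
Then Q⁹ = P·diag(19683, −512)·P⁻¹ = [[137781, −1536], [39366, −512]] · [[1, −3], [−2, 7]] = [[140853, −424095], [40390, −121682]].

[[140853, −424095], [40390, −121682]]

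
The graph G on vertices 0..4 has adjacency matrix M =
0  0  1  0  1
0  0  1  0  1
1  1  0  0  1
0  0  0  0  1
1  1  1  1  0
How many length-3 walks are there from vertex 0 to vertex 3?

The number of length-3 walks from vertex 0 to vertex 3 is entry (0,3) of M³, where M is the adjacency matrix.
M² = [[2, 2, 1, 1, 1], [2, 2, 1, 1, 1], [1, 1, 3, 1, 2], [1, 1, 1, 1, 0], [1, 1, 2, 0, 4]]
M³ = [[2, 2, 5, 1, 6], [2, 2, 5, 1, 6], [5, 5, 4, 2, 6], [1, 1, 2, 0, 4], [6, 6, 6, 4, 4]]

1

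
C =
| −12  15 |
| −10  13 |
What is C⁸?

tr C = 1 and det C = −6, so the characteristic polynomial is λ² − (1)λ + (−6) with roots 3 and −2.
Eigenvectors give P = [[1, 3], [1, 2]] with P⁻¹ = [[−2, 3], [1, −1]], and C = P·diag(3, −2)·P⁻¹.
Then C⁸ = P·diag(6561, 256)·P⁻¹ = [[6561, 768], [6561, 512]] · [[−2, 3], [1, −1]] = [[−12354, 18915], [−12610, 19171]].

[[−12354, 18915], [−12610, 19171]]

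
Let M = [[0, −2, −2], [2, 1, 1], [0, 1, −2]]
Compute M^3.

M^2 = [[−4, −4, 2], [2, −2, −5], [2, −1, 5]]
M^3 = [[−8, 6, 0], [−4, −11, 4], [−2, 0, −15]]

[[−8, 6, 0], [−4, −11, 4], [−2, 0, −15]]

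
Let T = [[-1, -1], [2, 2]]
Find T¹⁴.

[[-1, -1], [2, 2]]

T² = T (a projection; rank 1, trace 1), so T¹⁴ = T.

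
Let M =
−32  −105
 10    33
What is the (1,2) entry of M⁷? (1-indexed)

tr M = 1 and det M = −6, so the characteristic polynomial is λ² − (1)λ + (−6) with roots −2 and 3.
Eigenvectors give P = [[7, −3], [−2, 1]] with P⁻¹ = [[1, 3], [2, 7]], and M = P·diag(−2, 3)·P⁻¹.
Then M⁷ = P·diag(−128, 2187)·P⁻¹ = [[−896, −6561], [256, 2187]] · [[1, 3], [2, 7]] = [[−14018, −48615], [4630, 16077]].

−48615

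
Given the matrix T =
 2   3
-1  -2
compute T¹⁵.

T² = I (check: tr T = 0 and det T = -1), so T¹⁵ = T since 15 is odd.

[[2, 3], [-1, -2]]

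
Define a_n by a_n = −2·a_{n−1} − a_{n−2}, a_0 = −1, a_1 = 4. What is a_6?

With companion matrix C = [[−2, −1], [1, 0]], [a_n, a_{n−1}]ᵀ = C·[a_{n−1}, a_{n−2}]ᵀ, so [a_6, a_5]ᵀ = C⁵·[a_1, a_0]ᵀ.
C⁵ = [[−6, −5], [5, 4]], giving [a_6, a_5]ᵀ = [[−19], [16]].

−19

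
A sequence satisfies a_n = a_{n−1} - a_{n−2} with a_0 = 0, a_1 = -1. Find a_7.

With companion matrix B = [[1, -1], [1, 0]], [a_n, a_{n−1}]ᵀ = B·[a_{n−1}, a_{n−2}]ᵀ, so [a_7, a_6]ᵀ = B⁶·[a_1, a_0]ᵀ.
B⁶ = [[1, 0], [0, 1]], giving [a_7, a_6]ᵀ = [[-1], [0]].

-1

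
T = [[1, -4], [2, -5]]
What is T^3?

[[25, -52], [26, -53]]

tr T = -4 and det T = 3, so the characteristic polynomial is λ² − (-4)λ + (3) with roots -1 and -3.
Eigenvectors give P = [[2, -1], [1, -1]] with P⁻¹ = [[1, -1], [1, -2]], and T = P·diag(-1, -3)·P⁻¹.
Then T^3 = P·diag(-1, -27)·P⁻¹ = [[-2, 27], [-1, 27]] · [[1, -1], [1, -2]] = [[25, -52], [26, -53]].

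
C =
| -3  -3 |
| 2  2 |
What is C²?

[[3, 3], [-2, -2]]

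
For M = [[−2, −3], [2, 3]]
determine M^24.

M² = M (a projection; rank 1, trace 1), so M^24 = M.

[[−2, −3], [2, 3]]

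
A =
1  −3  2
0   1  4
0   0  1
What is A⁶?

A = I + N where N = [[0, −3, 2], [0, 0, 4], [0, 0, 0]] is strictly upper-triangular, so N³ = 0.
(I + N)⁶ = I + 6·N + 15·N² = [[1, −18, −168], [0, 1, 24], [0, 0, 1]].

[[1, −18, −168], [0, 1, 24], [0, 0, 1]]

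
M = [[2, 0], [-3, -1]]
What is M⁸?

[[256, 0], [-255, 1]]

tr M = 1 and det M = -2, so the characteristic polynomial is λ² − (1)λ + (-2) with roots -1 and 2.
Eigenvectors give P = [[0, -1], [1, 1]] with P⁻¹ = [[1, 1], [-1, 0]], and M = P·diag(-1, 2)·P⁻¹.
Then M⁸ = P·diag(1, 256)·P⁻¹ = [[0, -256], [1, 256]] · [[1, 1], [-1, 0]] = [[256, 0], [-255, 1]].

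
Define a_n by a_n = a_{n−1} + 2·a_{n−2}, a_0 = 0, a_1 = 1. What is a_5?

With companion matrix Q = [[1, 2], [1, 0]], [a_n, a_{n−1}]ᵀ = Q·[a_{n−1}, a_{n−2}]ᵀ, so [a_5, a_4]ᵀ = Q⁴·[a_1, a_0]ᵀ.
Q⁴ = [[11, 10], [5, 6]], giving [a_5, a_4]ᵀ = [[11], [5]].

11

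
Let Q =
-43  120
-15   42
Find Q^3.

[[-307, 840], [-105, 288]]

tr Q = -1 and det Q = -6, so the characteristic polynomial is λ² − (-1)λ + (-6) with roots -3 and 2.
Eigenvectors give P = [[3, -8], [1, -3]] with P⁻¹ = [[3, -8], [1, -3]], and Q = P·diag(-3, 2)·P⁻¹.
Then Q^3 = P·diag(-27, 8)·P⁻¹ = [[-81, -64], [-27, -24]] · [[3, -8], [1, -3]] = [[-307, 840], [-105, 288]].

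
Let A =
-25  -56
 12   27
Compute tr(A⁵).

242

tr A = 2 and det A = -3, so the characteristic polynomial is λ² − (2)λ + (-3) with roots 3 and -1.
Eigenvectors give P = [[2, 7], [-1, -3]] with P⁻¹ = [[-3, -7], [1, 2]], and A = P·diag(3, -1)·P⁻¹.
Then A⁵ = P·diag(243, -1)·P⁻¹ = [[486, -7], [-243, 3]] · [[-3, -7], [1, 2]] = [[-1465, -3416], [732, 1707]].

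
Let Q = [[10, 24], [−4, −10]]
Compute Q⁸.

[[256, 0], [0, 256]]

tr Q = 0 and det Q = −4, so the characteristic polynomial is λ² − (0)λ + (−4) with roots −2 and 2.
Eigenvectors give P = [[−2, 3], [1, −1]] with P⁻¹ = [[1, 3], [1, 2]], and Q = P·diag(−2, 2)·P⁻¹.
Then Q⁸ = P·diag(256, 256)·P⁻¹ = [[−512, 768], [256, −256]] · [[1, 3], [1, 2]] = [[256, 0], [0, 256]].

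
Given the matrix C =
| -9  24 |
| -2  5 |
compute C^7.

tr C = -4 and det C = 3, so the characteristic polynomial is λ² − (-4)λ + (3) with roots -1 and -3.
Eigenvectors give P = [[3, 4], [1, 1]] with P⁻¹ = [[-1, 4], [1, -3]], and C = P·diag(-1, -3)·P⁻¹.
Then C^7 = P·diag(-1, -2187)·P⁻¹ = [[-3, -8748], [-1, -2187]] · [[-1, 4], [1, -3]] = [[-8745, 26232], [-2186, 6557]].

[[-8745, 26232], [-2186, 6557]]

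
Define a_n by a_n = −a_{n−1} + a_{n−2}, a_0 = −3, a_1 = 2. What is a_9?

With companion matrix C = [[−1, 1], [1, 0]], [a_n, a_{n−1}]ᵀ = C·[a_{n−1}, a_{n−2}]ᵀ, so [a_9, a_8]ᵀ = C⁸·[a_1, a_0]ᵀ.
C⁸ = [[34, −21], [−21, 13]], giving [a_9, a_8]ᵀ = [[131], [−81]].

131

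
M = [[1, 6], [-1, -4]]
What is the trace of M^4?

tr M = -3 and det M = 2, so the characteristic polynomial is λ² − (-3)λ + (2) with roots -1 and -2.
Eigenvectors give P = [[-3, 2], [1, -1]] with P⁻¹ = [[-1, -2], [-1, -3]], and M = P·diag(-1, -2)·P⁻¹.
Then M^4 = P·diag(1, 16)·P⁻¹ = [[-3, 32], [1, -16]] · [[-1, -2], [-1, -3]] = [[-29, -90], [15, 46]].

17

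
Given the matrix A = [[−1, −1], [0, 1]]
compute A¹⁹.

[[−1, −1], [0, 1]]

A² = I (check: tr A = 0 and det A = −1), so A¹⁹ = A since 19 is odd.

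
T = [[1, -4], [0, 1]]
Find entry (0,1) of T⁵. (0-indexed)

T = I + N where N = [[0, -4], [0, 0]] is strictly upper-triangular, so N² = 0.
(I + N)⁵ = I + 5·N = [[1, -20], [0, 1]].

-20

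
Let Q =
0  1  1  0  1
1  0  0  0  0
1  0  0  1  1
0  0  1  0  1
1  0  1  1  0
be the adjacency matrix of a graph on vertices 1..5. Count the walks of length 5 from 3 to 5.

35

The number of length-5 walks from vertex 3 to vertex 5 is entry (3,5) of Q⁵, where Q is the adjacency matrix.
Q² = [[3, 0, 1, 2, 1], [0, 1, 1, 0, 1], [1, 1, 3, 1, 2], [2, 0, 1, 2, 1], [1, 1, 2, 1, 3]]
Q³ = [[2, 3, 6, 2, 6], [3, 0, 1, 2, 1], [6, 1, 4, 5, 5], [2, 2, 5, 2, 5], [6, 1, 5, 5, 4]]
Q⁴ = [[15, 2, 10, 12, 10], [2, 3, 6, 2, 6], [10, 6, 16, 9, 15], [12, 2, 9, 10, 9], [10, 6, 15, 9, 16]]
Q⁵ = [[22, 15, 37, 20, 37], [15, 2, 10, 12, 10], [37, 10, 34, 31, 35], [20, 12, 31, 18, 31], [37, 10, 35, 31, 34]]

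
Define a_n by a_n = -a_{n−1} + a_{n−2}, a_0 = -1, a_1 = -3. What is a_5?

With companion matrix T = [[-1, 1], [1, 0]], [a_n, a_{n−1}]ᵀ = T·[a_{n−1}, a_{n−2}]ᵀ, so [a_5, a_4]ᵀ = T^4·[a_1, a_0]ᵀ.
T^4 = [[5, -3], [-3, 2]], giving [a_5, a_4]ᵀ = [[-12], [7]].

-12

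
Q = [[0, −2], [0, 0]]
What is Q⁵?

Q is strictly triangular, hence nilpotent: Q² = 0, so Q⁵ = 0.

[[0, 0], [0, 0]]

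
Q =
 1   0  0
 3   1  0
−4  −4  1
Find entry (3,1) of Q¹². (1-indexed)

Q = I + N where N = [[0, 0, 0], [3, 0, 0], [−4, −4, 0]] is strictly lower-triangular, so N³ = 0.
(I + N)¹² = I + 12·N + 66·N² = [[1, 0, 0], [36, 1, 0], [−840, −48, 1]].

−840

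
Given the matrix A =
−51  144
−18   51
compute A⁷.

[[−37179, 104976], [−13122, 37179]]

tr A = 0 and det A = −9, so the characteristic polynomial is λ² − (0)λ + (−9) with roots −3 and 3.
Eigenvectors give P = [[−3, 8], [−1, 3]] with P⁻¹ = [[−3, 8], [−1, 3]], and A = P·diag(−3, 3)·P⁻¹.
Then A⁷ = P·diag(−2187, 2187)·P⁻¹ = [[6561, 17496], [2187, 6561]] · [[−3, 8], [−1, 3]] = [[−37179, 104976], [−13122, 37179]].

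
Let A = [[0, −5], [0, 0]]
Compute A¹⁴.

[[0, 0], [0, 0]]

A is strictly triangular, hence nilpotent: A² = 0, so A¹⁴ = 0.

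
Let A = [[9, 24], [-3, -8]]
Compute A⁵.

A² = A (a projection; rank 1, trace 1), so A⁵ = A.

[[9, 24], [-3, -8]]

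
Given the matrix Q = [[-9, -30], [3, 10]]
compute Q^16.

[[-9, -30], [3, 10]]

Q² = Q (a projection; rank 1, trace 1), so Q^16 = Q.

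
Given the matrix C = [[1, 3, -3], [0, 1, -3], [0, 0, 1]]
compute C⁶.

C = I + N where N = [[0, 3, -3], [0, 0, -3], [0, 0, 0]] is strictly upper-triangular, so N³ = 0.
(I + N)⁶ = I + 6·N + 15·N² = [[1, 18, -153], [0, 1, -18], [0, 0, 1]].

[[1, 18, -153], [0, 1, -18], [0, 0, 1]]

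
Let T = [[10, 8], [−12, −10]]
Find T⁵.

tr T = 0 and det T = −4, so the characteristic polynomial is λ² − (0)λ + (−4) with roots −2 and 2.
Eigenvectors give P = [[−2, −1], [3, 1]] with P⁻¹ = [[1, 1], [−3, −2]], and T = P·diag(−2, 2)·P⁻¹.
Then T⁵ = P·diag(−32, 32)·P⁻¹ = [[64, −32], [−96, 32]] · [[1, 1], [−3, −2]] = [[160, 128], [−192, −160]].

[[160, 128], [−192, −160]]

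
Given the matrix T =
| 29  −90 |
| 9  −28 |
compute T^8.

tr T = 1 and det T = −2, so the characteristic polynomial is λ² − (1)λ + (−2) with roots −1 and 2.
Eigenvectors give P = [[3, 10], [1, 3]] with P⁻¹ = [[−3, 10], [1, −3]], and T = P·diag(−1, 2)·P⁻¹.
Then T^8 = P·diag(1, 256)·P⁻¹ = [[3, 2560], [1, 768]] · [[−3, 10], [1, −3]] = [[2551, −7650], [765, −2294]].

[[2551, −7650], [765, −2294]]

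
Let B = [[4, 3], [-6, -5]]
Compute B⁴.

[[-14, -15], [30, 31]]

tr B = -1 and det B = -2, so the characteristic polynomial is λ² − (-1)λ + (-2) with roots 1 and -2.
Eigenvectors give P = [[-1, -1], [1, 2]] with P⁻¹ = [[-2, -1], [1, 1]], and B = P·diag(1, -2)·P⁻¹.
Then B⁴ = P·diag(1, 16)·P⁻¹ = [[-1, -16], [1, 32]] · [[-2, -1], [1, 1]] = [[-14, -15], [30, 31]].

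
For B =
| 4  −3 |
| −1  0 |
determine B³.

B² = [[19, −12], [−4, 3]]
B³ = [[88, −57], [−19, 12]]

[[88, −57], [−19, 12]]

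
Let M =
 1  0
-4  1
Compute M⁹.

M = I + N where N = [[0, 0], [-4, 0]] is strictly lower-triangular, so N² = 0.
(I + N)⁹ = I + 9·N = [[1, 0], [-36, 1]].

[[1, 0], [-36, 1]]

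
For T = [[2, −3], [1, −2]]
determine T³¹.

[[2, −3], [1, −2]]

T² = I (check: tr T = 0 and det T = −1), so T³¹ = T since 31 is odd.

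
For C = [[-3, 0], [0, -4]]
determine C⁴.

C² = [[9, 0], [0, 16]]
C³ = [[-27, 0], [0, -64]]
C⁴ = [[81, 0], [0, 256]]

[[81, 0], [0, 256]]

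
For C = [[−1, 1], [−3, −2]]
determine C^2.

[[−2, −3], [9, 1]]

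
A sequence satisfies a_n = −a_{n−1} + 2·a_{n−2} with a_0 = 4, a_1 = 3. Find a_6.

25

With companion matrix T = [[−1, 2], [1, 0]], [a_n, a_{n−1}]ᵀ = T·[a_{n−1}, a_{n−2}]ᵀ, so [a_6, a_5]ᵀ = T⁵·[a_1, a_0]ᵀ.
T⁵ = [[−21, 22], [11, −10]], giving [a_6, a_5]ᵀ = [[25], [−7]].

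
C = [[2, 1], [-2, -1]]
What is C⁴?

[[2, 1], [-2, -1]]

C² = C (a projection; rank 1, trace 1), so C⁴ = C.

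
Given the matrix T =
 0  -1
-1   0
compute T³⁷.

T² = I (check: tr T = 0 and det T = -1), so T³⁷ = T since 37 is odd.

[[0, -1], [-1, 0]]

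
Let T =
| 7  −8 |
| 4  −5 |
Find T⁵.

tr T = 2 and det T = −3, so the characteristic polynomial is λ² − (2)λ + (−3) with roots −1 and 3.
Eigenvectors give P = [[−1, 2], [−1, 1]] with P⁻¹ = [[1, −2], [1, −1]], and T = P·diag(−1, 3)·P⁻¹.
Then T⁵ = P·diag(−1, 243)·P⁻¹ = [[1, 486], [1, 243]] · [[1, −2], [1, −1]] = [[487, −488], [244, −245]].

[[487, −488], [244, −245]]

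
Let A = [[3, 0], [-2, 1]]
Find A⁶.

[[729, 0], [-728, 1]]

tr A = 4 and det A = 3, so the characteristic polynomial is λ² − (4)λ + (3) with roots 3 and 1.
Eigenvectors give P = [[-1, 0], [1, 1]] with P⁻¹ = [[-1, 0], [1, 1]], and A = P·diag(3, 1)·P⁻¹.
Then A⁶ = P·diag(729, 1)·P⁻¹ = [[-729, 0], [729, 1]] · [[-1, 0], [1, 1]] = [[729, 0], [-728, 1]].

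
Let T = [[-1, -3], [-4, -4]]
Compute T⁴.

T² = [[13, 15], [20, 28]]
T³ = [[-73, -99], [-132, -172]]
T⁴ = [[469, 615], [820, 1084]]

[[469, 615], [820, 1084]]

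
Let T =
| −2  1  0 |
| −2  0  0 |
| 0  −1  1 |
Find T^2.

[[2, −2, 0], [4, −2, 0], [2, −1, 1]]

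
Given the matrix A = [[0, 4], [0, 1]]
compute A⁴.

[[0, 4], [0, 1]]

A² = [[0, 4], [0, 1]]
A³ = [[0, 4], [0, 1]]
A⁴ = [[0, 4], [0, 1]]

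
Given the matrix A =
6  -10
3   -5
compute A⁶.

[[6, -10], [3, -5]]

A² = A (a projection; rank 1, trace 1), so A⁶ = A.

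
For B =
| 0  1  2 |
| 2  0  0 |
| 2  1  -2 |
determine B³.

B² = [[6, 2, -4], [0, 2, 4], [-2, 0, 8]]
B³ = [[-4, 2, 20], [12, 4, -8], [16, 6, -20]]

[[-4, 2, 20], [12, 4, -8], [16, 6, -20]]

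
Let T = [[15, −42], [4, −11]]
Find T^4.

[[561, −1680], [160, −479]]

tr T = 4 and det T = 3, so the characteristic polynomial is λ² − (4)λ + (3) with roots 1 and 3.
Eigenvectors give P = [[−3, −7], [−1, −2]] with P⁻¹ = [[2, −7], [−1, 3]], and T = P·diag(1, 3)·P⁻¹.
Then T^4 = P·diag(1, 81)·P⁻¹ = [[−3, −567], [−1, −162]] · [[2, −7], [−1, 3]] = [[561, −1680], [160, −479]].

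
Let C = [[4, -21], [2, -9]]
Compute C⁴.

tr C = -5 and det C = 6, so the characteristic polynomial is λ² − (-5)λ + (6) with roots -2 and -3.
Eigenvectors give P = [[7, 3], [2, 1]] with P⁻¹ = [[1, -3], [-2, 7]], and C = P·diag(-2, -3)·P⁻¹.
Then C⁴ = P·diag(16, 81)·P⁻¹ = [[112, 243], [32, 81]] · [[1, -3], [-2, 7]] = [[-374, 1365], [-130, 471]].

[[-374, 1365], [-130, 471]]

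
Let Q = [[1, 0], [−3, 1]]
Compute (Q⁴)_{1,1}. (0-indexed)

1

Q = I + N where N = [[0, 0], [−3, 0]] is strictly lower-triangular, so N² = 0.
(I + N)⁴ = I + 4·N = [[1, 0], [−12, 1]].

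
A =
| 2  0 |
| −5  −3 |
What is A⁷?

tr A = −1 and det A = −6, so the characteristic polynomial is λ² − (−1)λ + (−6) with roots 2 and −3.
Eigenvectors give P = [[−1, 0], [1, −1]] with P⁻¹ = [[−1, 0], [−1, −1]], and A = P·diag(2, −3)·P⁻¹.
Then A⁷ = P·diag(128, −2187)·P⁻¹ = [[−128, 0], [128, 2187]] · [[−1, 0], [−1, −1]] = [[128, 0], [−2315, −2187]].

[[128, 0], [−2315, −2187]]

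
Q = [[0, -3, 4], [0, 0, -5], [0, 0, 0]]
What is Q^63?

[[0, 0, 0], [0, 0, 0], [0, 0, 0]]

Q is strictly triangular, hence nilpotent: Q^3 = 0, so Q^63 = 0.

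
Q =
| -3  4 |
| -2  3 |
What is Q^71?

[[-3, 4], [-2, 3]]

Q² = I (check: tr Q = 0 and det Q = -1), so Q^71 = Q since 71 is odd.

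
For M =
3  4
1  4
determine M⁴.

M² = [[13, 28], [7, 20]]
M³ = [[67, 164], [41, 108]]
M⁴ = [[365, 924], [231, 596]]

[[365, 924], [231, 596]]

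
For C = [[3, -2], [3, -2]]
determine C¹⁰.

[[3, -2], [3, -2]]

C² = C (a projection; rank 1, trace 1), so C¹⁰ = C.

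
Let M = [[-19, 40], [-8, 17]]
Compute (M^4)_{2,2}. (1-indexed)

-319

tr M = -2 and det M = -3, so the characteristic polynomial is λ² − (-2)λ + (-3) with roots -3 and 1.
Eigenvectors give P = [[5, 2], [2, 1]] with P⁻¹ = [[1, -2], [-2, 5]], and M = P·diag(-3, 1)·P⁻¹.
Then M^4 = P·diag(81, 1)·P⁻¹ = [[405, 2], [162, 1]] · [[1, -2], [-2, 5]] = [[401, -800], [160, -319]].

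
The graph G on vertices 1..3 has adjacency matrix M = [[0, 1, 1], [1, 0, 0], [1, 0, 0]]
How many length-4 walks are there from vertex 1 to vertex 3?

0

The number of length-4 walks from vertex 1 to vertex 3 is entry (1,3) of M⁴, where M is the adjacency matrix.
M² = [[2, 0, 0], [0, 1, 1], [0, 1, 1]]
M³ = [[0, 2, 2], [2, 0, 0], [2, 0, 0]]
M⁴ = [[4, 0, 0], [0, 2, 2], [0, 2, 2]]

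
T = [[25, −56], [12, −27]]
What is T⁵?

tr T = −2 and det T = −3, so the characteristic polynomial is λ² − (−2)λ + (−3) with roots −3 and 1.
Eigenvectors give P = [[2, 7], [1, 3]] with P⁻¹ = [[−3, 7], [1, −2]], and T = P·diag(−3, 1)·P⁻¹.
Then T⁵ = P·diag(−243, 1)·P⁻¹ = [[−486, 7], [−243, 3]] · [[−3, 7], [1, −2]] = [[1465, −3416], [732, −1707]].

[[1465, −3416], [732, −1707]]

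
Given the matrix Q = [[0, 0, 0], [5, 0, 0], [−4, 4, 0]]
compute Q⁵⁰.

Q is strictly triangular, hence nilpotent: Q³ = 0, so Q⁵⁰ = 0.

[[0, 0, 0], [0, 0, 0], [0, 0, 0]]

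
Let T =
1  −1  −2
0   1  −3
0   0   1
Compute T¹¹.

[[1, −11, 143], [0, 1, −33], [0, 0, 1]]

T = I + N where N = [[0, −1, −2], [0, 0, −3], [0, 0, 0]] is strictly upper-triangular, so N³ = 0.
(I + N)¹¹ = I + 11·N + 55·N² = [[1, −11, 143], [0, 1, −33], [0, 0, 1]].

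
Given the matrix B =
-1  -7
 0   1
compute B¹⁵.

[[-1, -7], [0, 1]]

B² = I (check: tr B = 0 and det B = -1), so B¹⁵ = B since 15 is odd.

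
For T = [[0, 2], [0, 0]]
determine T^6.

T is strictly triangular, hence nilpotent: T^2 = 0, so T^6 = 0.

[[0, 0], [0, 0]]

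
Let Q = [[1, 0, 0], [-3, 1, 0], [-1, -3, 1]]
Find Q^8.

[[1, 0, 0], [-24, 1, 0], [244, -24, 1]]

Q = I + N where N = [[0, 0, 0], [-3, 0, 0], [-1, -3, 0]] is strictly lower-triangular, so N^3 = 0.
(I + N)^8 = I + 8·N + 28·N^2 = [[1, 0, 0], [-24, 1, 0], [244, -24, 1]].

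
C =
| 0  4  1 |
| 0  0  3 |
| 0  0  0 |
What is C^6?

[[0, 0, 0], [0, 0, 0], [0, 0, 0]]

C is strictly triangular, hence nilpotent: C^3 = 0, so C^6 = 0.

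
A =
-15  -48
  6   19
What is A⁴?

[[-639, -1920], [240, 721]]

tr A = 4 and det A = 3, so the characteristic polynomial is λ² − (4)λ + (3) with roots 3 and 1.
Eigenvectors give P = [[-8, -3], [3, 1]] with P⁻¹ = [[1, 3], [-3, -8]], and A = P·diag(3, 1)·P⁻¹.
Then A⁴ = P·diag(81, 1)·P⁻¹ = [[-648, -3], [243, 1]] · [[1, 3], [-3, -8]] = [[-639, -1920], [240, 721]].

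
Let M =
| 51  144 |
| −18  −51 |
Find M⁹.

tr M = 0 and det M = −9, so the characteristic polynomial is λ² − (0)λ + (−9) with roots −3 and 3.
Eigenvectors give P = [[−8, −3], [3, 1]] with P⁻¹ = [[1, 3], [−3, −8]], and M = P·diag(−3, 3)·P⁻¹.
Then M⁹ = P·diag(−19683, 19683)·P⁻¹ = [[157464, −59049], [−59049, 19683]] · [[1, 3], [−3, −8]] = [[334611, 944784], [−118098, −334611]].

[[334611, 944784], [−118098, −334611]]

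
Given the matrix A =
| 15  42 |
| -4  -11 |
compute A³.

tr A = 4 and det A = 3, so the characteristic polynomial is λ² − (4)λ + (3) with roots 3 and 1.
Eigenvectors give P = [[7, -3], [-2, 1]] with P⁻¹ = [[1, 3], [2, 7]], and A = P·diag(3, 1)·P⁻¹.
Then A³ = P·diag(27, 1)·P⁻¹ = [[189, -3], [-54, 1]] · [[1, 3], [2, 7]] = [[183, 546], [-52, -155]].

[[183, 546], [-52, -155]]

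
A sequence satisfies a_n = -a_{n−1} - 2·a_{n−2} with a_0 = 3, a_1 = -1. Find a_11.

-89

With companion matrix M = [[-1, -2], [1, 0]], [a_n, a_{n−1}]ᵀ = M·[a_{n−1}, a_{n−2}]ᵀ, so [a_11, a_10]ᵀ = M¹⁰·[a_1, a_0]ᵀ.
M¹⁰ = [[23, -22], [11, 34]], giving [a_11, a_10]ᵀ = [[-89], [91]].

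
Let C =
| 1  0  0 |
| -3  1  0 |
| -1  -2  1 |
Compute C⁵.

C = I + N where N = [[0, 0, 0], [-3, 0, 0], [-1, -2, 0]] is strictly lower-triangular, so N³ = 0.
(I + N)⁵ = I + 5·N + 10·N² = [[1, 0, 0], [-15, 1, 0], [55, -10, 1]].

[[1, 0, 0], [-15, 1, 0], [55, -10, 1]]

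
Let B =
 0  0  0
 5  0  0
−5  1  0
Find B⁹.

B is strictly triangular, hence nilpotent: B³ = 0, so B⁹ = 0.

[[0, 0, 0], [0, 0, 0], [0, 0, 0]]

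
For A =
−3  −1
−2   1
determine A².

[[11, 2], [4, 3]]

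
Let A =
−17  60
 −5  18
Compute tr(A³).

tr A = 1 and det A = −6, so the characteristic polynomial is λ² − (1)λ + (−6) with roots 3 and −2.
Eigenvectors give P = [[−3, 4], [−1, 1]] with P⁻¹ = [[1, −4], [1, −3]], and A = P·diag(3, −2)·P⁻¹.
Then A³ = P·diag(27, −8)·P⁻¹ = [[−81, −32], [−27, −8]] · [[1, −4], [1, −3]] = [[−113, 420], [−35, 132]].

19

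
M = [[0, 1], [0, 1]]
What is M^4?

[[0, 1], [0, 1]]

M^2 = [[0, 1], [0, 1]]
M^3 = [[0, 1], [0, 1]]
M^4 = [[0, 1], [0, 1]]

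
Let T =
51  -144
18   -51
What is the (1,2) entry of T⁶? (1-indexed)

tr T = 0 and det T = -9, so the characteristic polynomial is λ² − (0)λ + (-9) with roots 3 and -3.
Eigenvectors give P = [[3, -8], [1, -3]] with P⁻¹ = [[3, -8], [1, -3]], and T = P·diag(3, -3)·P⁻¹.
Then T⁶ = P·diag(729, 729)·P⁻¹ = [[2187, -5832], [729, -2187]] · [[3, -8], [1, -3]] = [[729, 0], [0, 729]].

0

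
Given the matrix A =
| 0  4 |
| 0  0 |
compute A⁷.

A is strictly triangular, hence nilpotent: A² = 0, so A⁷ = 0.

[[0, 0], [0, 0]]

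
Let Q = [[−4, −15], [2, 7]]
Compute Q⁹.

tr Q = 3 and det Q = 2, so the characteristic polynomial is λ² − (3)λ + (2) with roots 2 and 1.
Eigenvectors give P = [[5, 3], [−2, −1]] with P⁻¹ = [[−1, −3], [2, 5]], and Q = P·diag(2, 1)·P⁻¹.
Then Q⁹ = P·diag(512, 1)·P⁻¹ = [[2560, 3], [−1024, −1]] · [[−1, −3], [2, 5]] = [[−2554, −7665], [1022, 3067]].

[[−2554, −7665], [1022, 3067]]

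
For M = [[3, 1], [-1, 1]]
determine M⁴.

[[48, 32], [-32, -16]]

M² = [[8, 4], [-4, 0]]
M³ = [[20, 12], [-12, -4]]
M⁴ = [[48, 32], [-32, -16]]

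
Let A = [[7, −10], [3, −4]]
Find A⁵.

[[187, −310], [93, −154]]

tr A = 3 and det A = 2, so the characteristic polynomial is λ² − (3)λ + (2) with roots 2 and 1.
Eigenvectors give P = [[−2, 5], [−1, 3]] with P⁻¹ = [[−3, 5], [−1, 2]], and A = P·diag(2, 1)·P⁻¹.
Then A⁵ = P·diag(32, 1)·P⁻¹ = [[−64, 5], [−32, 3]] · [[−3, 5], [−1, 2]] = [[187, −310], [93, −154]].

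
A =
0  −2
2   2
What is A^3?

[[−8, 0], [0, −8]]

A^2 = [[−4, −4], [4, 0]]
A^3 = [[−8, 0], [0, −8]]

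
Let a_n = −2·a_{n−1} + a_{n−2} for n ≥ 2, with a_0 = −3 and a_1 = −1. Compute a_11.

1393

With companion matrix A = [[−2, 1], [1, 0]], [a_n, a_{n−1}]ᵀ = A·[a_{n−1}, a_{n−2}]ᵀ, so [a_11, a_10]ᵀ = A^10·[a_1, a_0]ᵀ.
A^10 = [[5741, −2378], [−2378, 985]], giving [a_11, a_10]ᵀ = [[1393], [−577]].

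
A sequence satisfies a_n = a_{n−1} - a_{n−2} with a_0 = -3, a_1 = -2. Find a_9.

3

With companion matrix C = [[1, -1], [1, 0]], [a_n, a_{n−1}]ᵀ = C·[a_{n−1}, a_{n−2}]ᵀ, so [a_9, a_8]ᵀ = C⁸·[a_1, a_0]ᵀ.
C⁸ = [[0, -1], [1, -1]], giving [a_9, a_8]ᵀ = [[3], [1]].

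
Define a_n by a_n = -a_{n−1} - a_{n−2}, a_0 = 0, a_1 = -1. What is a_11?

With companion matrix C = [[-1, -1], [1, 0]], [a_n, a_{n−1}]ᵀ = C·[a_{n−1}, a_{n−2}]ᵀ, so [a_11, a_10]ᵀ = C^10·[a_1, a_0]ᵀ.
C^10 = [[-1, -1], [1, 0]], giving [a_11, a_10]ᵀ = [[1], [-1]].

1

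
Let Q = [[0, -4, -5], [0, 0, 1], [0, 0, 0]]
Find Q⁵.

Q is strictly triangular, hence nilpotent: Q³ = 0, so Q⁵ = 0.

[[0, 0, 0], [0, 0, 0], [0, 0, 0]]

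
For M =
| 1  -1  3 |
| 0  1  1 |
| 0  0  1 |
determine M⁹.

M = I + N where N = [[0, -1, 3], [0, 0, 1], [0, 0, 0]] is strictly upper-triangular, so N³ = 0.
(I + N)⁹ = I + 9·N + 36·N² = [[1, -9, -9], [0, 1, 9], [0, 0, 1]].

[[1, -9, -9], [0, 1, 9], [0, 0, 1]]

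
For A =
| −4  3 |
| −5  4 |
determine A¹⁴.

[[1, 0], [0, 1]]

A² = I (check: tr A = 0 and det A = −1), so A¹⁴ = I since 14 is even.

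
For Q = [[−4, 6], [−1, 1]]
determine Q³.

[[−22, 42], [−7, 13]]

tr Q = −3 and det Q = 2, so the characteristic polynomial is λ² − (−3)λ + (2) with roots −2 and −1.
Eigenvectors give P = [[3, −2], [1, −1]] with P⁻¹ = [[1, −2], [1, −3]], and Q = P·diag(−2, −1)·P⁻¹.
Then Q³ = P·diag(−8, −1)·P⁻¹ = [[−24, 2], [−8, 1]] · [[1, −2], [1, −3]] = [[−22, 42], [−7, 13]].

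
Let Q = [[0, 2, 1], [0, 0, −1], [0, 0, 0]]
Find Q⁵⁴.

[[0, 0, 0], [0, 0, 0], [0, 0, 0]]

Q is strictly triangular, hence nilpotent: Q³ = 0, so Q⁵⁴ = 0.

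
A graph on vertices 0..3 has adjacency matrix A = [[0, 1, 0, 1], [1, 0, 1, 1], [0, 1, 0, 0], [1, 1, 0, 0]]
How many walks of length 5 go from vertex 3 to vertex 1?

The number of length-5 walks from vertex 3 to vertex 1 is entry (3,1) of A⁵, where A is the adjacency matrix.
A² = [[2, 1, 1, 1], [1, 3, 0, 1], [1, 0, 1, 1], [1, 1, 1, 2]]
A³ = [[2, 4, 1, 3], [4, 2, 3, 4], [1, 3, 0, 1], [3, 4, 1, 2]]
A⁴ = [[7, 6, 4, 6], [6, 11, 2, 6], [4, 2, 3, 4], [6, 6, 4, 7]]
A⁵ = [[12, 17, 6, 13], [17, 14, 11, 17], [6, 11, 2, 6], [13, 17, 6, 12]]

17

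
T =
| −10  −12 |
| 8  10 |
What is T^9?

[[−2560, −3072], [2048, 2560]]

tr T = 0 and det T = −4, so the characteristic polynomial is λ² − (0)λ + (−4) with roots −2 and 2.
Eigenvectors give P = [[3, −1], [−2, 1]] with P⁻¹ = [[1, 1], [2, 3]], and T = P·diag(−2, 2)·P⁻¹.
Then T^9 = P·diag(−512, 512)·P⁻¹ = [[−1536, −512], [1024, 512]] · [[1, 1], [2, 3]] = [[−2560, −3072], [2048, 2560]].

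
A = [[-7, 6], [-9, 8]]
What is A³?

[[-19, 18], [-27, 26]]

tr A = 1 and det A = -2, so the characteristic polynomial is λ² − (1)λ + (-2) with roots -1 and 2.
Eigenvectors give P = [[1, -2], [1, -3]] with P⁻¹ = [[3, -2], [1, -1]], and A = P·diag(-1, 2)·P⁻¹.
Then A³ = P·diag(-1, 8)·P⁻¹ = [[-1, -16], [-1, -24]] · [[3, -2], [1, -1]] = [[-19, 18], [-27, 26]].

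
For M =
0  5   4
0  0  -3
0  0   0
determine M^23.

[[0, 0, 0], [0, 0, 0], [0, 0, 0]]

M is strictly triangular, hence nilpotent: M^3 = 0, so M^23 = 0.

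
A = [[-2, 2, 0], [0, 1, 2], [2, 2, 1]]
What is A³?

A² = [[4, -2, 4], [4, 5, 4], [-2, 8, 5]]
A³ = [[0, 14, 0], [0, 21, 14], [14, 14, 21]]

[[0, 14, 0], [0, 21, 14], [14, 14, 21]]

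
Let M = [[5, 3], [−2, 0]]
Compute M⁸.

[[19171, 18915], [−12610, −12354]]

tr M = 5 and det M = 6, so the characteristic polynomial is λ² − (5)λ + (6) with roots 3 and 2.
Eigenvectors give P = [[−3, 1], [2, −1]] with P⁻¹ = [[−1, −1], [−2, −3]], and M = P·diag(3, 2)·P⁻¹.
Then M⁸ = P·diag(6561, 256)·P⁻¹ = [[−19683, 256], [13122, −256]] · [[−1, −1], [−2, −3]] = [[19171, 18915], [−12610, −12354]].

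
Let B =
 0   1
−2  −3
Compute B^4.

tr B = −3 and det B = 2, so the characteristic polynomial is λ² − (−3)λ + (2) with roots −2 and −1.
Eigenvectors give P = [[−1, −1], [2, 1]] with P⁻¹ = [[1, 1], [−2, −1]], and B = P·diag(−2, −1)·P⁻¹.
Then B^4 = P·diag(16, 1)·P⁻¹ = [[−16, −1], [32, 1]] · [[1, 1], [−2, −1]] = [[−14, −15], [30, 31]].

[[−14, −15], [30, 31]]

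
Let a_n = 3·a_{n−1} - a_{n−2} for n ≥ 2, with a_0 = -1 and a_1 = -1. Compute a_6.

-89

With companion matrix M = [[3, -1], [1, 0]], [a_n, a_{n−1}]ᵀ = M·[a_{n−1}, a_{n−2}]ᵀ, so [a_6, a_5]ᵀ = M^5·[a_1, a_0]ᵀ.
M^5 = [[144, -55], [55, -21]], giving [a_6, a_5]ᵀ = [[-89], [-34]].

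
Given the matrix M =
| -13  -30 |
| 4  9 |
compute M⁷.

[[-13117, -32790], [4372, 10929]]

tr M = -4 and det M = 3, so the characteristic polynomial is λ² − (-4)λ + (3) with roots -3 and -1.
Eigenvectors give P = [[3, -5], [-1, 2]] with P⁻¹ = [[2, 5], [1, 3]], and M = P·diag(-3, -1)·P⁻¹.
Then M⁷ = P·diag(-2187, -1)·P⁻¹ = [[-6561, 5], [2187, -2]] · [[2, 5], [1, 3]] = [[-13117, -32790], [4372, 10929]].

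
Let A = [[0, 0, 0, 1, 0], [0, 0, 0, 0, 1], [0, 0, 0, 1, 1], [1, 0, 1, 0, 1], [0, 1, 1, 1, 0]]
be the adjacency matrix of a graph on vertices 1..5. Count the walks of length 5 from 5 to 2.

The number of length-5 walks from vertex 5 to vertex 2 is entry (5,2) of A⁵, where A is the adjacency matrix.
A² = [[1, 0, 1, 0, 1], [0, 1, 1, 1, 0], [1, 1, 2, 1, 1], [0, 1, 1, 3, 1], [1, 0, 1, 1, 3]]
A³ = [[0, 1, 1, 3, 1], [1, 0, 1, 1, 3], [1, 1, 2, 4, 4], [3, 1, 4, 2, 5], [1, 3, 4, 5, 2]]
A⁴ = [[3, 1, 4, 2, 5], [1, 3, 4, 5, 2], [4, 4, 8, 7, 7], [2, 5, 7, 12, 7], [5, 2, 7, 7, 12]]
A⁵ = [[2, 5, 7, 12, 7], [5, 2, 7, 7, 12], [7, 7, 14, 19, 19], [12, 7, 19, 16, 24], [7, 12, 19, 24, 16]]

12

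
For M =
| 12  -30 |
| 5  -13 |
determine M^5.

tr M = -1 and det M = -6, so the characteristic polynomial is λ² − (-1)λ + (-6) with roots -3 and 2.
Eigenvectors give P = [[2, 3], [1, 1]] with P⁻¹ = [[-1, 3], [1, -2]], and M = P·diag(-3, 2)·P⁻¹.
Then M^5 = P·diag(-243, 32)·P⁻¹ = [[-486, 96], [-243, 32]] · [[-1, 3], [1, -2]] = [[582, -1650], [275, -793]].

[[582, -1650], [275, -793]]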